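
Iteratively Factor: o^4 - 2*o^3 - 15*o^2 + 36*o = (o - 3)*(o^3 + o^2 - 12*o) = (o - 3)^2*(o^2 + 4*o) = o*(o - 3)^2*(o + 4)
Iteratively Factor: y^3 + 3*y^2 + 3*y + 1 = (y + 1)*(y^2 + 2*y + 1) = (y + 1)^2*(y + 1)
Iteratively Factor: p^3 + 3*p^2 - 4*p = (p)*(p^2 + 3*p - 4) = p*(p + 4)*(p - 1)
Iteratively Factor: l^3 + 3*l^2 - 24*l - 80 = (l + 4)*(l^2 - l - 20) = (l + 4)^2*(l - 5)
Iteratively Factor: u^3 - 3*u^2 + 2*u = (u)*(u^2 - 3*u + 2) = u*(u - 1)*(u - 2)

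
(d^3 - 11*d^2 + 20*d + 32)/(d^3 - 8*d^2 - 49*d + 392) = (d^2 - 3*d - 4)/(d^2 - 49)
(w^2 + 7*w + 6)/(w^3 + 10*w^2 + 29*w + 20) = (w + 6)/(w^2 + 9*w + 20)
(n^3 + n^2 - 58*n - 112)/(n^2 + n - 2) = (n^2 - n - 56)/(n - 1)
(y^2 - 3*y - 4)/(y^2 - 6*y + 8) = (y + 1)/(y - 2)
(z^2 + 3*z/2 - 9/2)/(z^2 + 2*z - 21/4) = 2*(z + 3)/(2*z + 7)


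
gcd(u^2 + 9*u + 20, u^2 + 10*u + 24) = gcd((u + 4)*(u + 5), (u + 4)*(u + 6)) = u + 4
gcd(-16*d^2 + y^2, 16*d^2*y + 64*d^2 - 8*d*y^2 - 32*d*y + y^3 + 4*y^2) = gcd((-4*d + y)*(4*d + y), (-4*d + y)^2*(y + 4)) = -4*d + y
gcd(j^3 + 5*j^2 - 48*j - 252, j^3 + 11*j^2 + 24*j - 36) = j^2 + 12*j + 36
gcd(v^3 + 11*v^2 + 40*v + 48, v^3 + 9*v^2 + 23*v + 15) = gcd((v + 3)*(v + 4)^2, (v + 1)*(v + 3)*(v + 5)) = v + 3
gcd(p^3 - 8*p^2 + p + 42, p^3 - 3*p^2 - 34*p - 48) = p + 2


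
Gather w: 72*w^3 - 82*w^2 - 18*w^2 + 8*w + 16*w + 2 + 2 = 72*w^3 - 100*w^2 + 24*w + 4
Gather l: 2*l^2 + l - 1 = 2*l^2 + l - 1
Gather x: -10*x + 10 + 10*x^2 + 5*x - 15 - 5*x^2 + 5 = 5*x^2 - 5*x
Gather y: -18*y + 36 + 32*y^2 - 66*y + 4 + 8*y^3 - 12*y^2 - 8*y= 8*y^3 + 20*y^2 - 92*y + 40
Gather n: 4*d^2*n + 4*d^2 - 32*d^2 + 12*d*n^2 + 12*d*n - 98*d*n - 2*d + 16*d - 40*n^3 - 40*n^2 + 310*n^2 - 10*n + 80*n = -28*d^2 + 14*d - 40*n^3 + n^2*(12*d + 270) + n*(4*d^2 - 86*d + 70)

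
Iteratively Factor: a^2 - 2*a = (a)*(a - 2)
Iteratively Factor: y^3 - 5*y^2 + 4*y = (y - 4)*(y^2 - y) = (y - 4)*(y - 1)*(y)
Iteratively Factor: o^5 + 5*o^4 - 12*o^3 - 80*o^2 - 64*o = (o + 1)*(o^4 + 4*o^3 - 16*o^2 - 64*o) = (o + 1)*(o + 4)*(o^3 - 16*o) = o*(o + 1)*(o + 4)*(o^2 - 16) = o*(o + 1)*(o + 4)^2*(o - 4)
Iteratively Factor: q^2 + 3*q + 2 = (q + 2)*(q + 1)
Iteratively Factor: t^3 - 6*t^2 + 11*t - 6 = (t - 1)*(t^2 - 5*t + 6) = (t - 3)*(t - 1)*(t - 2)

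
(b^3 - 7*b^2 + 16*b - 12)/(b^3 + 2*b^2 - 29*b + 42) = (b - 2)/(b + 7)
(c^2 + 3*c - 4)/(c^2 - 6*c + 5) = (c + 4)/(c - 5)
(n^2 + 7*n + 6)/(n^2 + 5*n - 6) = (n + 1)/(n - 1)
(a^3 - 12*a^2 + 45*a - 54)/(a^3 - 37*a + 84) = (a^2 - 9*a + 18)/(a^2 + 3*a - 28)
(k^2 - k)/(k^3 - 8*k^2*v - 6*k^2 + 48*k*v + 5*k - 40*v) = k/(k^2 - 8*k*v - 5*k + 40*v)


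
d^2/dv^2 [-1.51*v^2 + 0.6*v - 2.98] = -3.02000000000000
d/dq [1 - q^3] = -3*q^2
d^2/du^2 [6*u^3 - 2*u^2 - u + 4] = 36*u - 4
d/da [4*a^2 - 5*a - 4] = 8*a - 5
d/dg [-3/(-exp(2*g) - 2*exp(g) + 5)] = -6*(exp(g) + 1)*exp(g)/(exp(2*g) + 2*exp(g) - 5)^2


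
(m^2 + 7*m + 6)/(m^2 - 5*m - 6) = (m + 6)/(m - 6)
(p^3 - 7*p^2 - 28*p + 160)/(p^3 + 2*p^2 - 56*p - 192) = (p^2 + p - 20)/(p^2 + 10*p + 24)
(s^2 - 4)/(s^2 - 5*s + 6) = (s + 2)/(s - 3)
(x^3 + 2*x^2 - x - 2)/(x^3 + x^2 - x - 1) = (x + 2)/(x + 1)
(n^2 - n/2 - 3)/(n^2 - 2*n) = (n + 3/2)/n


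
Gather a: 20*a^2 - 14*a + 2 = 20*a^2 - 14*a + 2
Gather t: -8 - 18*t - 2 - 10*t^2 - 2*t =-10*t^2 - 20*t - 10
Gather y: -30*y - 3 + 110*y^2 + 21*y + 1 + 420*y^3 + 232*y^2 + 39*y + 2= 420*y^3 + 342*y^2 + 30*y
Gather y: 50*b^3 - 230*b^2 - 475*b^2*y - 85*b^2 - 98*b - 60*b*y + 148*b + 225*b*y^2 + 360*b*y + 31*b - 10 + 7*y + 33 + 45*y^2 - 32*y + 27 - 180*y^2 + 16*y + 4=50*b^3 - 315*b^2 + 81*b + y^2*(225*b - 135) + y*(-475*b^2 + 300*b - 9) + 54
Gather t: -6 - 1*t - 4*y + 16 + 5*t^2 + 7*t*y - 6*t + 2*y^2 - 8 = 5*t^2 + t*(7*y - 7) + 2*y^2 - 4*y + 2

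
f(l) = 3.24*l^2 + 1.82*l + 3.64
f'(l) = 6.48*l + 1.82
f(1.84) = 17.96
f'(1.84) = 13.74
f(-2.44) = 18.49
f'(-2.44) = -13.99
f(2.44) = 27.37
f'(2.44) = 17.63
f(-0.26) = 3.39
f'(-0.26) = 0.14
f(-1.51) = 8.28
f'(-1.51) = -7.96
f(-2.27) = 16.20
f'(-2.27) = -12.89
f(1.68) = 15.84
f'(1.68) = 12.71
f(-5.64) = 96.44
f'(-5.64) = -34.73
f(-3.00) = 27.34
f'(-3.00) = -17.62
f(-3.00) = 27.34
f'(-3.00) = -17.62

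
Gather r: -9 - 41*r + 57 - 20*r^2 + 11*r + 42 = -20*r^2 - 30*r + 90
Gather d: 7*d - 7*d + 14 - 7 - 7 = 0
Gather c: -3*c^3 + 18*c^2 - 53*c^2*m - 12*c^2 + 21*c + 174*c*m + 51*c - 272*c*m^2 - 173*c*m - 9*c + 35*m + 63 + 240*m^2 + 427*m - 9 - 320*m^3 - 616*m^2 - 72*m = -3*c^3 + c^2*(6 - 53*m) + c*(-272*m^2 + m + 63) - 320*m^3 - 376*m^2 + 390*m + 54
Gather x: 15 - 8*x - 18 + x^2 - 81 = x^2 - 8*x - 84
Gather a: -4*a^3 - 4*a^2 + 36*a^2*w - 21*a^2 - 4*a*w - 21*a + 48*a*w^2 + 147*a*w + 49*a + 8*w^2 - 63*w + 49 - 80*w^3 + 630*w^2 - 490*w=-4*a^3 + a^2*(36*w - 25) + a*(48*w^2 + 143*w + 28) - 80*w^3 + 638*w^2 - 553*w + 49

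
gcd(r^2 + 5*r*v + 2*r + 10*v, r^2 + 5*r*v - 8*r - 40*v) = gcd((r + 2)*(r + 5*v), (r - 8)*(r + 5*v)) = r + 5*v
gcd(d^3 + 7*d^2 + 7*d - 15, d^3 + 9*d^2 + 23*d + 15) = d^2 + 8*d + 15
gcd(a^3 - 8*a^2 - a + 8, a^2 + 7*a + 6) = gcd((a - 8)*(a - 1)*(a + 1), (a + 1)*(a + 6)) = a + 1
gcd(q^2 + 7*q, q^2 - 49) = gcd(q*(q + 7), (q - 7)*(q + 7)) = q + 7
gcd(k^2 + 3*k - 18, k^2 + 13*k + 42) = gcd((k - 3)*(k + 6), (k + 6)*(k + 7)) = k + 6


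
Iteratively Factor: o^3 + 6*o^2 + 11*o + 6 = (o + 3)*(o^2 + 3*o + 2) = (o + 2)*(o + 3)*(o + 1)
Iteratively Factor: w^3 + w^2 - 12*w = (w)*(w^2 + w - 12) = w*(w - 3)*(w + 4)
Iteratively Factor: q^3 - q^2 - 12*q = (q - 4)*(q^2 + 3*q) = (q - 4)*(q + 3)*(q)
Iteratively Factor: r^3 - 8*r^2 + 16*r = (r)*(r^2 - 8*r + 16) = r*(r - 4)*(r - 4)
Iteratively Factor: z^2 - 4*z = (z - 4)*(z)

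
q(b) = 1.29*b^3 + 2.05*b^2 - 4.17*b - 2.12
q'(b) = 3.87*b^2 + 4.1*b - 4.17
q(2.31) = 15.09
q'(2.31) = 25.95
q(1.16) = -2.19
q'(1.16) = 5.79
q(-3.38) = -14.42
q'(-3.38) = 26.18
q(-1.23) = 3.71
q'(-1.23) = -3.36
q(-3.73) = -24.99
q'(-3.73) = 34.38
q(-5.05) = -94.92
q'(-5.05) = 73.82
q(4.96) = 185.04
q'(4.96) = 111.37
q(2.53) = 21.34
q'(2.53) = 30.97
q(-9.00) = -738.95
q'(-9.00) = 272.40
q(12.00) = 2472.16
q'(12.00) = 602.31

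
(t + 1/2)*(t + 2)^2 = t^3 + 9*t^2/2 + 6*t + 2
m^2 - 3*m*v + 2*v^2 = (m - 2*v)*(m - v)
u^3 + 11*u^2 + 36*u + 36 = (u + 2)*(u + 3)*(u + 6)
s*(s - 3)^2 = s^3 - 6*s^2 + 9*s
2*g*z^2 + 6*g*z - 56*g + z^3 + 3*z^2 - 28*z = (2*g + z)*(z - 4)*(z + 7)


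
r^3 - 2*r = r*(r - sqrt(2))*(r + sqrt(2))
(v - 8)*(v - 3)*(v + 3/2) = v^3 - 19*v^2/2 + 15*v/2 + 36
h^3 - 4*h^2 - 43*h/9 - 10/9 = (h - 5)*(h + 1/3)*(h + 2/3)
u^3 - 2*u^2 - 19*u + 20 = (u - 5)*(u - 1)*(u + 4)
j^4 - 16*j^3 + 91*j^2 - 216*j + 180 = (j - 6)*(j - 5)*(j - 3)*(j - 2)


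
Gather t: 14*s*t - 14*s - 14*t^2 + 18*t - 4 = -14*s - 14*t^2 + t*(14*s + 18) - 4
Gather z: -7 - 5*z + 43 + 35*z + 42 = 30*z + 78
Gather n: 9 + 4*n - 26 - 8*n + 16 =-4*n - 1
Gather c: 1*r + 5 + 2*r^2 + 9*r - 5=2*r^2 + 10*r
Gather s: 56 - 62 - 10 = -16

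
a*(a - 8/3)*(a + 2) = a^3 - 2*a^2/3 - 16*a/3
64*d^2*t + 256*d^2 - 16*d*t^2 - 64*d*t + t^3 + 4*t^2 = (-8*d + t)^2*(t + 4)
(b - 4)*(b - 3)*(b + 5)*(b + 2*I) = b^4 - 2*b^3 + 2*I*b^3 - 23*b^2 - 4*I*b^2 + 60*b - 46*I*b + 120*I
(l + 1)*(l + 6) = l^2 + 7*l + 6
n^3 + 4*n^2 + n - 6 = (n - 1)*(n + 2)*(n + 3)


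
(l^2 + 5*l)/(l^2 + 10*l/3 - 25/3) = 3*l/(3*l - 5)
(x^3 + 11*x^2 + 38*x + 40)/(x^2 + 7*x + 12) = (x^2 + 7*x + 10)/(x + 3)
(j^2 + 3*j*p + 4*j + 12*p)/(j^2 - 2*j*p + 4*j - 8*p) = (-j - 3*p)/(-j + 2*p)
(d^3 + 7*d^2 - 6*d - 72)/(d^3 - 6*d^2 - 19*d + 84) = (d + 6)/(d - 7)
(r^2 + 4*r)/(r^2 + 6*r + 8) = r/(r + 2)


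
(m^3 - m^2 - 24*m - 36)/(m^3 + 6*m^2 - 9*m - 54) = (m^2 - 4*m - 12)/(m^2 + 3*m - 18)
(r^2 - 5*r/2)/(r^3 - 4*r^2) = (r - 5/2)/(r*(r - 4))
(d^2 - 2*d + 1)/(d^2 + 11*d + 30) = (d^2 - 2*d + 1)/(d^2 + 11*d + 30)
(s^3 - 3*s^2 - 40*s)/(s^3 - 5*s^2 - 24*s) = (s + 5)/(s + 3)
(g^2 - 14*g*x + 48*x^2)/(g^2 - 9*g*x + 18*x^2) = (-g + 8*x)/(-g + 3*x)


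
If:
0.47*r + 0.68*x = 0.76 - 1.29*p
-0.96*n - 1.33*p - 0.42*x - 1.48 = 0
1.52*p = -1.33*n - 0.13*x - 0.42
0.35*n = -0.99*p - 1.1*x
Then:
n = 24.88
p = -23.15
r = 46.46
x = 12.92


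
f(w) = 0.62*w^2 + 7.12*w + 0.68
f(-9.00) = -13.18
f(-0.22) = -0.86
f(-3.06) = -15.30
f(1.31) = 11.07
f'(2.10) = 9.72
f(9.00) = 114.98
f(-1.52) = -8.71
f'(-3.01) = 3.39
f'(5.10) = 13.44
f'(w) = 1.24*w + 7.12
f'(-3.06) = 3.33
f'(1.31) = 8.74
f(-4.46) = -18.74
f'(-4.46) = 1.59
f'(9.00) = 18.28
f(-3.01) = -15.13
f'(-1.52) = 5.24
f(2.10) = 18.37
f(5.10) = 53.12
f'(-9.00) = -4.04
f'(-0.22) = 6.85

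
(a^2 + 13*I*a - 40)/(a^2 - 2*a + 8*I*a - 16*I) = (a + 5*I)/(a - 2)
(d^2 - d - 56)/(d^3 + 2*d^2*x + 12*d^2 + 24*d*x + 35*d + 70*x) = (d - 8)/(d^2 + 2*d*x + 5*d + 10*x)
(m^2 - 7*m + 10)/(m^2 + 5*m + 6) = (m^2 - 7*m + 10)/(m^2 + 5*m + 6)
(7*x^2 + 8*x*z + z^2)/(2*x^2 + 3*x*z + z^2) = (7*x + z)/(2*x + z)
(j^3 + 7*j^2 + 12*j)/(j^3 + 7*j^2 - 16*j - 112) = j*(j + 3)/(j^2 + 3*j - 28)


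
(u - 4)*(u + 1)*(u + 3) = u^3 - 13*u - 12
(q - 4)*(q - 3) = q^2 - 7*q + 12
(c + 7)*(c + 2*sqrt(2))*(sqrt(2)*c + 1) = sqrt(2)*c^3 + 5*c^2 + 7*sqrt(2)*c^2 + 2*sqrt(2)*c + 35*c + 14*sqrt(2)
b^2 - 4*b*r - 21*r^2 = (b - 7*r)*(b + 3*r)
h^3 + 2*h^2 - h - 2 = (h - 1)*(h + 1)*(h + 2)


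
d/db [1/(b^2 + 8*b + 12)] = 2*(-b - 4)/(b^2 + 8*b + 12)^2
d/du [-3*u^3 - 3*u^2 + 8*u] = -9*u^2 - 6*u + 8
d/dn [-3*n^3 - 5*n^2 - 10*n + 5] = -9*n^2 - 10*n - 10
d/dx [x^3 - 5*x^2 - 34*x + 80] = 3*x^2 - 10*x - 34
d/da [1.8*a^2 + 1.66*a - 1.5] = 3.6*a + 1.66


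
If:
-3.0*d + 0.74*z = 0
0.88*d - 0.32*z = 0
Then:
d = 0.00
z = 0.00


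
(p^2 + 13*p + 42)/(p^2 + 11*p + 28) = (p + 6)/(p + 4)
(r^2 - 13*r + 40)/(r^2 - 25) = (r - 8)/(r + 5)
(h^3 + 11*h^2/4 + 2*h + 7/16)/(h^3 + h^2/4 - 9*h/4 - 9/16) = (16*h^3 + 44*h^2 + 32*h + 7)/(16*h^3 + 4*h^2 - 36*h - 9)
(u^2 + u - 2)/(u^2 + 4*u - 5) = (u + 2)/(u + 5)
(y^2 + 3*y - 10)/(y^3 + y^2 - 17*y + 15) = (y - 2)/(y^2 - 4*y + 3)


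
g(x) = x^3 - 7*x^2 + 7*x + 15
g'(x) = 3*x^2 - 14*x + 7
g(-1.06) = -1.48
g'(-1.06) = 25.21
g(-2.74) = -77.30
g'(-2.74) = 67.88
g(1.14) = 15.36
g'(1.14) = -5.06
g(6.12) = 24.88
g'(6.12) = 33.68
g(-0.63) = 7.56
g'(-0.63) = 17.01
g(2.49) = 4.47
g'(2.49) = -9.26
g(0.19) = 16.08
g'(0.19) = 4.45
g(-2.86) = -85.67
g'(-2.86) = 71.58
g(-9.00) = -1344.00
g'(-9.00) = 376.00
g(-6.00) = -495.00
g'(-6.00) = 199.00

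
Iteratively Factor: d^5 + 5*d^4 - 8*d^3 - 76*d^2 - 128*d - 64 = (d + 1)*(d^4 + 4*d^3 - 12*d^2 - 64*d - 64) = (d + 1)*(d + 2)*(d^3 + 2*d^2 - 16*d - 32) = (d + 1)*(d + 2)*(d + 4)*(d^2 - 2*d - 8) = (d + 1)*(d + 2)^2*(d + 4)*(d - 4)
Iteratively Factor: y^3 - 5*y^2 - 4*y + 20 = (y - 5)*(y^2 - 4) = (y - 5)*(y + 2)*(y - 2)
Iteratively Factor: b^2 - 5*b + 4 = (b - 4)*(b - 1)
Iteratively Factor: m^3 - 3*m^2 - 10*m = (m - 5)*(m^2 + 2*m) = (m - 5)*(m + 2)*(m)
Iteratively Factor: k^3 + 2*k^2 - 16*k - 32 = (k - 4)*(k^2 + 6*k + 8) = (k - 4)*(k + 2)*(k + 4)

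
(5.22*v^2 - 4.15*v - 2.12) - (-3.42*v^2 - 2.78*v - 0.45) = 8.64*v^2 - 1.37*v - 1.67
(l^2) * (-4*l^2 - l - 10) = -4*l^4 - l^3 - 10*l^2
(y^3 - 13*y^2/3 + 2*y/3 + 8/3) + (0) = y^3 - 13*y^2/3 + 2*y/3 + 8/3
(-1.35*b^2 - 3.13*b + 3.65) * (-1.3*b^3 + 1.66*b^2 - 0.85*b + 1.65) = 1.755*b^5 + 1.828*b^4 - 8.7933*b^3 + 6.492*b^2 - 8.267*b + 6.0225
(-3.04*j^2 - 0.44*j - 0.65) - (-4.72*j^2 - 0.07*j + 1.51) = 1.68*j^2 - 0.37*j - 2.16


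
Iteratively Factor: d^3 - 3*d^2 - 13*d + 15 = (d - 5)*(d^2 + 2*d - 3) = (d - 5)*(d + 3)*(d - 1)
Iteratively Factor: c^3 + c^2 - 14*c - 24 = (c + 3)*(c^2 - 2*c - 8) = (c - 4)*(c + 3)*(c + 2)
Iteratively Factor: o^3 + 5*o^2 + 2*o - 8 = (o + 2)*(o^2 + 3*o - 4) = (o + 2)*(o + 4)*(o - 1)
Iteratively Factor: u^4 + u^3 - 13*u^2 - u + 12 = (u + 4)*(u^3 - 3*u^2 - u + 3) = (u + 1)*(u + 4)*(u^2 - 4*u + 3) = (u - 3)*(u + 1)*(u + 4)*(u - 1)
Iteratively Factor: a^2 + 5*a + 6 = (a + 2)*(a + 3)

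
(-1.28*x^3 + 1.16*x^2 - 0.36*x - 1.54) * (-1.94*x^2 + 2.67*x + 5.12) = 2.4832*x^5 - 5.668*x^4 - 2.758*x^3 + 7.9656*x^2 - 5.955*x - 7.8848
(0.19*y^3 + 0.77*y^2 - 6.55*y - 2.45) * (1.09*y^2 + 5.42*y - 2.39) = 0.2071*y^5 + 1.8691*y^4 - 3.4202*y^3 - 40.0118*y^2 + 2.3755*y + 5.8555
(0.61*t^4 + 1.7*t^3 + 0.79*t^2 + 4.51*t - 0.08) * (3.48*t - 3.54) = 2.1228*t^5 + 3.7566*t^4 - 3.2688*t^3 + 12.8982*t^2 - 16.2438*t + 0.2832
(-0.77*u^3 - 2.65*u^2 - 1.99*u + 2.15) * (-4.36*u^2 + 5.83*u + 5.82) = 3.3572*u^5 + 7.0649*u^4 - 11.2545*u^3 - 36.3987*u^2 + 0.952699999999998*u + 12.513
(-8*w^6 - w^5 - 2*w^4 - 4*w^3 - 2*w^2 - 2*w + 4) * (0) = 0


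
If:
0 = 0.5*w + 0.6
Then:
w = -1.20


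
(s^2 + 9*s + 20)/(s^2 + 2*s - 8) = (s + 5)/(s - 2)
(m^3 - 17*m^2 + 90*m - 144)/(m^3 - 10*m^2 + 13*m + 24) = (m - 6)/(m + 1)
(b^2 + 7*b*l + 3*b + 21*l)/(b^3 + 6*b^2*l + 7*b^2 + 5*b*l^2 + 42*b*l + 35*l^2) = (b^2 + 7*b*l + 3*b + 21*l)/(b^3 + 6*b^2*l + 7*b^2 + 5*b*l^2 + 42*b*l + 35*l^2)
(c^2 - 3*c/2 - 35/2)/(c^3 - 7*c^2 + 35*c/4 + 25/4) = 2*(2*c + 7)/(4*c^2 - 8*c - 5)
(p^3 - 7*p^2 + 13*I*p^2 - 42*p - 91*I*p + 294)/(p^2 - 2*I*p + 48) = (p^2 + 7*p*(-1 + I) - 49*I)/(p - 8*I)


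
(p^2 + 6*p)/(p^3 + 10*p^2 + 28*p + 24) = p/(p^2 + 4*p + 4)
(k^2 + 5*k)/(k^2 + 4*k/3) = 3*(k + 5)/(3*k + 4)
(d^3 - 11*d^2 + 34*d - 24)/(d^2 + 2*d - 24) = (d^2 - 7*d + 6)/(d + 6)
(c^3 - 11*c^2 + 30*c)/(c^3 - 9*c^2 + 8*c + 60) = c/(c + 2)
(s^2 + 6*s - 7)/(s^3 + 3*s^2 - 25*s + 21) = 1/(s - 3)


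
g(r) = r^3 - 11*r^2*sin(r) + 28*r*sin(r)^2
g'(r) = -11*r^2*cos(r) + 3*r^2 + 56*r*sin(r)*cos(r) - 22*r*sin(r) + 28*sin(r)^2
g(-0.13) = -0.04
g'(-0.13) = 0.90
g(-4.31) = -370.25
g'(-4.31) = 333.67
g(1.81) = 18.75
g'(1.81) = -17.22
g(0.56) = 2.77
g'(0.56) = 13.49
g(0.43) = 1.32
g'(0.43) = 8.75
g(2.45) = 0.50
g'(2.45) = -21.52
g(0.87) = 8.53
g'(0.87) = 22.64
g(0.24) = 0.24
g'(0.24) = 2.99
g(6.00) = 339.76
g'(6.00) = -323.30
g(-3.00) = -14.70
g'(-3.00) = 92.78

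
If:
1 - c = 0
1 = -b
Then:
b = -1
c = 1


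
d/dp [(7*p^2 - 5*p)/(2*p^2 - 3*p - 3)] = (-11*p^2 - 42*p + 15)/(4*p^4 - 12*p^3 - 3*p^2 + 18*p + 9)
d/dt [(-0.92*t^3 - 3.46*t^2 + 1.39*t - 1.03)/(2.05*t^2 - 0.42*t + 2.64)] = (-1.886*t^4 + 0.7728*t^3 - 8.6827*t^2 - 14.0458*t + 3.237)/(4.2025*t^4 - 1.722*t^3 + 11.0004*t^2 - 2.2176*t + 6.9696)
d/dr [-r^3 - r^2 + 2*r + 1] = -3*r^2 - 2*r + 2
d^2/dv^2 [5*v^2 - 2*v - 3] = 10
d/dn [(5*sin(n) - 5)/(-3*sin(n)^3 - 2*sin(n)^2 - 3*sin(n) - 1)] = 5*(6*sin(n)^3 - 7*sin(n)^2 - 4*sin(n) - 4)*cos(n)/(3*sin(n)^3 + 2*sin(n)^2 + 3*sin(n) + 1)^2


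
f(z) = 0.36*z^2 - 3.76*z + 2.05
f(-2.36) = 12.93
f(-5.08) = 30.44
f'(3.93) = -0.93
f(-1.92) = 10.60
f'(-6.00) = -8.08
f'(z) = 0.72*z - 3.76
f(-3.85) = 21.86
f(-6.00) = 37.57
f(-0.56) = 4.27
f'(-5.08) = -7.42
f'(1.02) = -3.03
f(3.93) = -7.17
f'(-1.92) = -5.14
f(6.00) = -7.55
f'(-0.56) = -4.16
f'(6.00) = 0.56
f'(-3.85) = -6.53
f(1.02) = -1.41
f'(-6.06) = -8.12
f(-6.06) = 38.06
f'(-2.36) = -5.46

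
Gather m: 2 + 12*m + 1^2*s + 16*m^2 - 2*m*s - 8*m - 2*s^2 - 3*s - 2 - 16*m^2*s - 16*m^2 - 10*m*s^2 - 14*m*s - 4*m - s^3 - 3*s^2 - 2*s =-16*m^2*s + m*(-10*s^2 - 16*s) - s^3 - 5*s^2 - 4*s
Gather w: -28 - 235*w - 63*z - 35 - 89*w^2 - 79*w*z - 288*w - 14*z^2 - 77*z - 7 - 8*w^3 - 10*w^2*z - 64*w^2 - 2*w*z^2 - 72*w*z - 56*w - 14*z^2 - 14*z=-8*w^3 + w^2*(-10*z - 153) + w*(-2*z^2 - 151*z - 579) - 28*z^2 - 154*z - 70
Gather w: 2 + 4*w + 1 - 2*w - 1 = 2*w + 2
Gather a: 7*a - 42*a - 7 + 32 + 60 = 85 - 35*a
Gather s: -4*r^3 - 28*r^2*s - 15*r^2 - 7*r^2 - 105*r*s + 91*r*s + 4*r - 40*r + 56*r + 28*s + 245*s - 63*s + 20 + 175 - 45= -4*r^3 - 22*r^2 + 20*r + s*(-28*r^2 - 14*r + 210) + 150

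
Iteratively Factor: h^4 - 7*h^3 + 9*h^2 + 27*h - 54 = (h - 3)*(h^3 - 4*h^2 - 3*h + 18) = (h - 3)^2*(h^2 - h - 6) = (h - 3)^2*(h + 2)*(h - 3)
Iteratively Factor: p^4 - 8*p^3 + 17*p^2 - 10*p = (p - 5)*(p^3 - 3*p^2 + 2*p) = p*(p - 5)*(p^2 - 3*p + 2) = p*(p - 5)*(p - 2)*(p - 1)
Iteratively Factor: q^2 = (q)*(q)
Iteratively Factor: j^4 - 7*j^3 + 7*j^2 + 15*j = (j)*(j^3 - 7*j^2 + 7*j + 15) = j*(j - 3)*(j^2 - 4*j - 5) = j*(j - 3)*(j + 1)*(j - 5)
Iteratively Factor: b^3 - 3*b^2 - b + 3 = (b - 3)*(b^2 - 1) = (b - 3)*(b + 1)*(b - 1)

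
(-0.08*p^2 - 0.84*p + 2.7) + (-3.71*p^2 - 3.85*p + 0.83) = -3.79*p^2 - 4.69*p + 3.53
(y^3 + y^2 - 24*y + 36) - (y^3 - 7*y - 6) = y^2 - 17*y + 42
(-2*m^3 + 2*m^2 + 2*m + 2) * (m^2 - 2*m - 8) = -2*m^5 + 6*m^4 + 14*m^3 - 18*m^2 - 20*m - 16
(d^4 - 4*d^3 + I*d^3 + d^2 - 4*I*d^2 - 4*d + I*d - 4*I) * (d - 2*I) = d^5 - 4*d^4 - I*d^4 + 3*d^3 + 4*I*d^3 - 12*d^2 - I*d^2 + 2*d + 4*I*d - 8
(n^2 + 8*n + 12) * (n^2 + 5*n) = n^4 + 13*n^3 + 52*n^2 + 60*n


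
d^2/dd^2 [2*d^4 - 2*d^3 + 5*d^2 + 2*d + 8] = 24*d^2 - 12*d + 10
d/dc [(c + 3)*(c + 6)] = 2*c + 9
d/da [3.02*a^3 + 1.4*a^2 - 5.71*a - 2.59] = 9.06*a^2 + 2.8*a - 5.71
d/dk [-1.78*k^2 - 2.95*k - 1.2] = -3.56*k - 2.95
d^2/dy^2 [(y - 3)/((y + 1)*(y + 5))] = 2*(y^3 - 9*y^2 - 69*y - 123)/(y^6 + 18*y^5 + 123*y^4 + 396*y^3 + 615*y^2 + 450*y + 125)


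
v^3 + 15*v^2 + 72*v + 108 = (v + 3)*(v + 6)^2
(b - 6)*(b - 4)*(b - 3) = b^3 - 13*b^2 + 54*b - 72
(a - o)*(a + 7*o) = a^2 + 6*a*o - 7*o^2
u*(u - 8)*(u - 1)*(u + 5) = u^4 - 4*u^3 - 37*u^2 + 40*u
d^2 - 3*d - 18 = (d - 6)*(d + 3)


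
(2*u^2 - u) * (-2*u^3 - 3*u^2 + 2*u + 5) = -4*u^5 - 4*u^4 + 7*u^3 + 8*u^2 - 5*u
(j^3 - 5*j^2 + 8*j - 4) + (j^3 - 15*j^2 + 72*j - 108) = 2*j^3 - 20*j^2 + 80*j - 112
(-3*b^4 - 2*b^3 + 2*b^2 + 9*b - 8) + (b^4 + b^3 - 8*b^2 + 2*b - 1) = -2*b^4 - b^3 - 6*b^2 + 11*b - 9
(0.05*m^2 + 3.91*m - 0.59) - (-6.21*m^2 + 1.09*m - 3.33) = 6.26*m^2 + 2.82*m + 2.74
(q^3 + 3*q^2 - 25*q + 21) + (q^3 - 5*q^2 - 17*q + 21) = 2*q^3 - 2*q^2 - 42*q + 42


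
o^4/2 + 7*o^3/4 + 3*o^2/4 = o^2*(o/2 + 1/4)*(o + 3)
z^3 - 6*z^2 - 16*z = z*(z - 8)*(z + 2)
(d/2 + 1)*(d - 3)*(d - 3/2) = d^3/2 - 5*d^2/4 - 9*d/4 + 9/2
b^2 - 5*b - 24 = (b - 8)*(b + 3)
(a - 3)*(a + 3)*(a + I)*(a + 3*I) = a^4 + 4*I*a^3 - 12*a^2 - 36*I*a + 27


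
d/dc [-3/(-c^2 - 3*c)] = 3*(-2*c - 3)/(c^2*(c + 3)^2)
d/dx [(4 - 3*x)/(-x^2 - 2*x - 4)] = (-3*x^2 + 8*x + 20)/(x^4 + 4*x^3 + 12*x^2 + 16*x + 16)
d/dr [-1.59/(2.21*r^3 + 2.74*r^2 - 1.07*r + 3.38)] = (10.5417*r^2 + 8.7132*r - 1.7013)/(2.21*r^3 + 2.74*r^2 - 1.07*r + 3.38)^2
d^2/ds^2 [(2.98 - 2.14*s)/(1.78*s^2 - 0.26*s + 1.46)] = (-(2.14*s - 2.98)*(3.56*s - 0.26)*(7.12*s - 0.52) + (22.8552*s - 11.7216)*(1.78*s^2 - 0.26*s + 1.46))/(1.78*s^2 - 0.26*s + 1.46)^3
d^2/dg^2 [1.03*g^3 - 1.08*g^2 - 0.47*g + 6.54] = 6.18*g - 2.16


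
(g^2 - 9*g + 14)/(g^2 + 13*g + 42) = (g^2 - 9*g + 14)/(g^2 + 13*g + 42)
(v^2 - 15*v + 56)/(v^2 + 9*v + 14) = (v^2 - 15*v + 56)/(v^2 + 9*v + 14)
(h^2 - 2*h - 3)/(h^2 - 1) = (h - 3)/(h - 1)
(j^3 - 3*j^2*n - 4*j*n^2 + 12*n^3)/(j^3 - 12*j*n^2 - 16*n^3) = (j^2 - 5*j*n + 6*n^2)/(j^2 - 2*j*n - 8*n^2)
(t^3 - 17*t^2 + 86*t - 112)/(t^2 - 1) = (t^3 - 17*t^2 + 86*t - 112)/(t^2 - 1)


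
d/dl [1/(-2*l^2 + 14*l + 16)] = (l - 7/2)/(-l^2 + 7*l + 8)^2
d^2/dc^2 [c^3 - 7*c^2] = 6*c - 14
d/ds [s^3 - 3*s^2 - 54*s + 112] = 3*s^2 - 6*s - 54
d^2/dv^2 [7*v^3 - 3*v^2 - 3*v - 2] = 42*v - 6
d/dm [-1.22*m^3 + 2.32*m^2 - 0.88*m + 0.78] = -3.66*m^2 + 4.64*m - 0.88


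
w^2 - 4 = (w - 2)*(w + 2)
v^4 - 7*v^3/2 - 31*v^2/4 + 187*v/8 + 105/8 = (v - 7/2)*(v - 3)*(v + 1/2)*(v + 5/2)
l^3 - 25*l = l*(l - 5)*(l + 5)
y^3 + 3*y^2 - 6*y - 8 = (y - 2)*(y + 1)*(y + 4)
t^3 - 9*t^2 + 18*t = t*(t - 6)*(t - 3)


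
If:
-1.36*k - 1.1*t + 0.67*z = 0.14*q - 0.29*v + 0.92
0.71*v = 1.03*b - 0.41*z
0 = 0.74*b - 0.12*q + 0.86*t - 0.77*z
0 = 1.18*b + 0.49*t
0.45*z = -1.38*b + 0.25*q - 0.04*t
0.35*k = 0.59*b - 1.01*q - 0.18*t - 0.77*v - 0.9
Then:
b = -0.22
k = -0.97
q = -0.34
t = 0.52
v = -0.56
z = 0.43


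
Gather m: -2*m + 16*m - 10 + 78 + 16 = 14*m + 84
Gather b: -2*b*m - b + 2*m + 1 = b*(-2*m - 1) + 2*m + 1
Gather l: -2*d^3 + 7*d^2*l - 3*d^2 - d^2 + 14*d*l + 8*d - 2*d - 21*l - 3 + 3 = -2*d^3 - 4*d^2 + 6*d + l*(7*d^2 + 14*d - 21)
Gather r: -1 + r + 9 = r + 8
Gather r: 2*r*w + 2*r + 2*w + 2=r*(2*w + 2) + 2*w + 2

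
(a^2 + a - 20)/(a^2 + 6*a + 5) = (a - 4)/(a + 1)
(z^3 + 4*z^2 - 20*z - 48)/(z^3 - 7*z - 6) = (z^2 + 2*z - 24)/(z^2 - 2*z - 3)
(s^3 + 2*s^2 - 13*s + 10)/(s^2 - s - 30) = (s^2 - 3*s + 2)/(s - 6)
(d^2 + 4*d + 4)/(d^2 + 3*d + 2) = (d + 2)/(d + 1)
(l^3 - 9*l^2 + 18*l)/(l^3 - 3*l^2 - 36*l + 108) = l/(l + 6)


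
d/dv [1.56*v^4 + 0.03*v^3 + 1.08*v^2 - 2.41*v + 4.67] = 6.24*v^3 + 0.09*v^2 + 2.16*v - 2.41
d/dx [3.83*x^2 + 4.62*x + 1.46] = 7.66*x + 4.62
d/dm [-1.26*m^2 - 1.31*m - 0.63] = -2.52*m - 1.31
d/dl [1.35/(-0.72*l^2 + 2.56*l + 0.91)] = (1.944*l - 3.456)/(-0.72*l^2 + 2.56*l + 0.91)^2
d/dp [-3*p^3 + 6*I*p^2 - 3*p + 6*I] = -9*p^2 + 12*I*p - 3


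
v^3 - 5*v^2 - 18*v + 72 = (v - 6)*(v - 3)*(v + 4)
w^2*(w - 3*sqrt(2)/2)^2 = w^4 - 3*sqrt(2)*w^3 + 9*w^2/2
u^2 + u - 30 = (u - 5)*(u + 6)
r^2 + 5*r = r*(r + 5)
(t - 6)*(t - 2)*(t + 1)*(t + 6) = t^4 - t^3 - 38*t^2 + 36*t + 72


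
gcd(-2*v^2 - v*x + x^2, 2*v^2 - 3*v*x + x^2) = -2*v + x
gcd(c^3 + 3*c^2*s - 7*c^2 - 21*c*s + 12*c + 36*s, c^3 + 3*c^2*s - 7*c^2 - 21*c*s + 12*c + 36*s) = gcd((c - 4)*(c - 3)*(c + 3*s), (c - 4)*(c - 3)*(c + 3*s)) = c^3 + 3*c^2*s - 7*c^2 - 21*c*s + 12*c + 36*s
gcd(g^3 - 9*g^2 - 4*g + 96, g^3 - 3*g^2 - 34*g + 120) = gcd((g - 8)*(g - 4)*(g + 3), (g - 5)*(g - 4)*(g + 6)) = g - 4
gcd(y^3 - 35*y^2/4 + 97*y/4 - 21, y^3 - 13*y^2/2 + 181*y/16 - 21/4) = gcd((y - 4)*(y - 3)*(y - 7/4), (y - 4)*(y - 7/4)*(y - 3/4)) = y^2 - 23*y/4 + 7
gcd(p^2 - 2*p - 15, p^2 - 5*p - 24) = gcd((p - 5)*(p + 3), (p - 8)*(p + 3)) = p + 3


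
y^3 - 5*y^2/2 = y^2*(y - 5/2)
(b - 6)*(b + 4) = b^2 - 2*b - 24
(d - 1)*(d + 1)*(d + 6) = d^3 + 6*d^2 - d - 6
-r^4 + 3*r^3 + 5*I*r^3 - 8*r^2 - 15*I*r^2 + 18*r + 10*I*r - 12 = (r - 2)*(r - 6*I)*(-I*r + 1)*(-I*r + I)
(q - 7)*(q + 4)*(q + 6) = q^3 + 3*q^2 - 46*q - 168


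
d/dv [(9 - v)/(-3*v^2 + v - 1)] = (3*v^2 - v - (v - 9)*(6*v - 1) + 1)/(3*v^2 - v + 1)^2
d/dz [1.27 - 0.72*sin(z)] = -0.72*cos(z)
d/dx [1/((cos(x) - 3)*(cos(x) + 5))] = 2*(cos(x) + 1)*sin(x)/((cos(x) - 3)^2*(cos(x) + 5)^2)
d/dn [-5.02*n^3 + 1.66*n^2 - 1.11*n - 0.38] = -15.06*n^2 + 3.32*n - 1.11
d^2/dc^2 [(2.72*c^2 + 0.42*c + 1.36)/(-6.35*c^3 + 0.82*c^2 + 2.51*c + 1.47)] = (-219.3544*c^6 - 101.6127*c^5 - 905.05788*c^4 - 244.909988*c^3 + 97.197624*c^2 - 89.926824*c - 22.513532)/(256.047875*c^9 - 99.19335*c^8 - 290.819205*c^7 - 99.956173*c^6 + 160.879473*c^5 + 122.11404*c^4 + 7.19857*c^3 - 33.099255*c^2 - 16.271577*c - 3.176523)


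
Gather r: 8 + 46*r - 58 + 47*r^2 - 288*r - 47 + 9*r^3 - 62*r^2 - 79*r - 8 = 9*r^3 - 15*r^2 - 321*r - 105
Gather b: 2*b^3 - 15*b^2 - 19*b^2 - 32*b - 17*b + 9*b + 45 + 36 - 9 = 2*b^3 - 34*b^2 - 40*b + 72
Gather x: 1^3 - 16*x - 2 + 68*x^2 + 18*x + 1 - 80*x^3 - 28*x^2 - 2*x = -80*x^3 + 40*x^2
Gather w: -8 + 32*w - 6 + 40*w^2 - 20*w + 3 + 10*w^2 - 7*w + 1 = 50*w^2 + 5*w - 10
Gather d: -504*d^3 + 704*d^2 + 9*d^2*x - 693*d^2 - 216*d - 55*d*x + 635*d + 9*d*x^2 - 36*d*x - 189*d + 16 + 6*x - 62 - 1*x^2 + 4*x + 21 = -504*d^3 + d^2*(9*x + 11) + d*(9*x^2 - 91*x + 230) - x^2 + 10*x - 25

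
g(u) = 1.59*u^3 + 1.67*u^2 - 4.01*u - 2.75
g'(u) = 4.77*u^2 + 3.34*u - 4.01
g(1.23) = -2.20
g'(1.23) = 7.31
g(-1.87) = 0.19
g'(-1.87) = 6.42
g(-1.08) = 1.53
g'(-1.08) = -2.05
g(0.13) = -3.24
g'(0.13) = -3.50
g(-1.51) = 1.64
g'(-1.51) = 1.82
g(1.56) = 1.09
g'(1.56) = 12.81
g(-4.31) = -81.74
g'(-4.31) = 70.20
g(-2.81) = -13.57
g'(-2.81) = 24.27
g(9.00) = 1255.54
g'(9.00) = 412.42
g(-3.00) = -18.62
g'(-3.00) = 28.90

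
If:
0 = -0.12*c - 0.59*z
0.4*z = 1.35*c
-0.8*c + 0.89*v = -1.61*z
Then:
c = 0.00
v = 0.00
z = 0.00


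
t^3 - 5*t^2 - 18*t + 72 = (t - 6)*(t - 3)*(t + 4)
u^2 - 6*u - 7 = (u - 7)*(u + 1)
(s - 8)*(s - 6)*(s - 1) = s^3 - 15*s^2 + 62*s - 48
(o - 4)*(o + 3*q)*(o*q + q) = o^3*q + 3*o^2*q^2 - 3*o^2*q - 9*o*q^2 - 4*o*q - 12*q^2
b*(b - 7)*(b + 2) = b^3 - 5*b^2 - 14*b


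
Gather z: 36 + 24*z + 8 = 24*z + 44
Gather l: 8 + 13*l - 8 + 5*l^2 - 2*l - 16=5*l^2 + 11*l - 16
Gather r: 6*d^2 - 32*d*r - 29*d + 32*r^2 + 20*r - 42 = 6*d^2 - 29*d + 32*r^2 + r*(20 - 32*d) - 42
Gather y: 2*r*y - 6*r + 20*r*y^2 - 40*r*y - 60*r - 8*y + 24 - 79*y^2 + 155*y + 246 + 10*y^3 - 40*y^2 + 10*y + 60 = -66*r + 10*y^3 + y^2*(20*r - 119) + y*(157 - 38*r) + 330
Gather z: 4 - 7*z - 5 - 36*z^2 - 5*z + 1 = -36*z^2 - 12*z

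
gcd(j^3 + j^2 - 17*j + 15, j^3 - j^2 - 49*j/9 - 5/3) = j - 3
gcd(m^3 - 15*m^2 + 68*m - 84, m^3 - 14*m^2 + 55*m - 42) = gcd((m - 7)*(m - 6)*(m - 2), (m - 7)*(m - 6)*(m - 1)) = m^2 - 13*m + 42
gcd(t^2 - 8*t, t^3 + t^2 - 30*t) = t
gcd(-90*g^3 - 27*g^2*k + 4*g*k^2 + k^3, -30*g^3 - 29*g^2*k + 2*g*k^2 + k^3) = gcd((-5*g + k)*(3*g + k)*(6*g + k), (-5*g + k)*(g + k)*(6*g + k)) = 30*g^2 - g*k - k^2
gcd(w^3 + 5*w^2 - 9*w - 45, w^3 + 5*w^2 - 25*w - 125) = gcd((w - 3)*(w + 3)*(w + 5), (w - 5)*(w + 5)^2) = w + 5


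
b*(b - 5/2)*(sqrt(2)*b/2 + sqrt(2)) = sqrt(2)*b^3/2 - sqrt(2)*b^2/4 - 5*sqrt(2)*b/2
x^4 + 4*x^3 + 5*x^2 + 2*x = x*(x + 1)^2*(x + 2)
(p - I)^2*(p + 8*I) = p^3 + 6*I*p^2 + 15*p - 8*I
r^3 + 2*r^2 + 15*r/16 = r*(r + 3/4)*(r + 5/4)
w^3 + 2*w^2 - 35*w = w*(w - 5)*(w + 7)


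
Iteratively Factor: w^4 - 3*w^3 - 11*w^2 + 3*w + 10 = (w + 2)*(w^3 - 5*w^2 - w + 5) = (w + 1)*(w + 2)*(w^2 - 6*w + 5) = (w - 1)*(w + 1)*(w + 2)*(w - 5)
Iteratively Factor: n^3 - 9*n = (n + 3)*(n^2 - 3*n) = (n - 3)*(n + 3)*(n)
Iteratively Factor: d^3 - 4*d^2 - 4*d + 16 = (d - 4)*(d^2 - 4) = (d - 4)*(d - 2)*(d + 2)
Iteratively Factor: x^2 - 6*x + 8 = (x - 2)*(x - 4)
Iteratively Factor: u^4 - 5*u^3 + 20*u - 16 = (u + 2)*(u^3 - 7*u^2 + 14*u - 8) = (u - 4)*(u + 2)*(u^2 - 3*u + 2) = (u - 4)*(u - 2)*(u + 2)*(u - 1)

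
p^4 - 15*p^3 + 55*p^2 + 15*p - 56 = (p - 8)*(p - 7)*(p - 1)*(p + 1)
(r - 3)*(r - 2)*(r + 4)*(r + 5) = r^4 + 4*r^3 - 19*r^2 - 46*r + 120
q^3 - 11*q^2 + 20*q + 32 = (q - 8)*(q - 4)*(q + 1)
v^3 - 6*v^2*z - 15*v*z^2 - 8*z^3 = (v - 8*z)*(v + z)^2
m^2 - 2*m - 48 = (m - 8)*(m + 6)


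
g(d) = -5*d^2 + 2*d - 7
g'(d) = 2 - 10*d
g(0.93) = -9.46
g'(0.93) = -7.30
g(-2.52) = -43.79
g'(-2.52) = 27.20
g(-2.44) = -41.65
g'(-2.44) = 26.40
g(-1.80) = -26.80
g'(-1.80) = 20.00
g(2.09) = -24.66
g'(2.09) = -18.90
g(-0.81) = -11.90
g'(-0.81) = 10.10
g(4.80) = -112.60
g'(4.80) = -46.00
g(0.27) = -6.82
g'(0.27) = -0.70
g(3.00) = -46.00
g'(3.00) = -28.00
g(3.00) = -46.00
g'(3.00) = -28.00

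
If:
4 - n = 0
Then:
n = 4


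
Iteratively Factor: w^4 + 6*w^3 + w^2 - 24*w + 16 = (w - 1)*(w^3 + 7*w^2 + 8*w - 16) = (w - 1)*(w + 4)*(w^2 + 3*w - 4) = (w - 1)*(w + 4)^2*(w - 1)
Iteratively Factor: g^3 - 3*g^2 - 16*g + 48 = (g + 4)*(g^2 - 7*g + 12) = (g - 4)*(g + 4)*(g - 3)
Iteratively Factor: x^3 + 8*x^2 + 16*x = (x + 4)*(x^2 + 4*x) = x*(x + 4)*(x + 4)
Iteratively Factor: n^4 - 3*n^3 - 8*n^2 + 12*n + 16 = (n + 1)*(n^3 - 4*n^2 - 4*n + 16) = (n + 1)*(n + 2)*(n^2 - 6*n + 8) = (n - 2)*(n + 1)*(n + 2)*(n - 4)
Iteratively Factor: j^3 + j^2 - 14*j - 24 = (j + 3)*(j^2 - 2*j - 8) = (j + 2)*(j + 3)*(j - 4)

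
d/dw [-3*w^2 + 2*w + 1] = 2 - 6*w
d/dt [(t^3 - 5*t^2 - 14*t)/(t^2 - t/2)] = 2*(2*t^2 - 2*t + 33)/(4*t^2 - 4*t + 1)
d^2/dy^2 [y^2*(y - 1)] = 6*y - 2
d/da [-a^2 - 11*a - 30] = -2*a - 11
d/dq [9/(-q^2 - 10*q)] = 18*(q + 5)/(q^2*(q + 10)^2)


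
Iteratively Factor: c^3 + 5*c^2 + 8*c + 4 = (c + 2)*(c^2 + 3*c + 2) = (c + 1)*(c + 2)*(c + 2)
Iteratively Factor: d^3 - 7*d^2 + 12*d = (d)*(d^2 - 7*d + 12) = d*(d - 4)*(d - 3)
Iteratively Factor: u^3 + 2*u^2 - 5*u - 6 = (u + 1)*(u^2 + u - 6) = (u - 2)*(u + 1)*(u + 3)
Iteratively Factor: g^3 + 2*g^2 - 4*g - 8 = (g + 2)*(g^2 - 4) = (g + 2)^2*(g - 2)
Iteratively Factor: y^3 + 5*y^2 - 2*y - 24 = (y + 3)*(y^2 + 2*y - 8) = (y + 3)*(y + 4)*(y - 2)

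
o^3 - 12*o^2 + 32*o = o*(o - 8)*(o - 4)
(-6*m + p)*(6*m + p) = -36*m^2 + p^2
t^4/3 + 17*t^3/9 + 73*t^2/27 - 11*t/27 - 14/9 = (t/3 + 1/3)*(t - 2/3)*(t + 7/3)*(t + 3)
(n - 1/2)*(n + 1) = n^2 + n/2 - 1/2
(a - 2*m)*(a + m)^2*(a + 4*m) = a^4 + 4*a^3*m - 3*a^2*m^2 - 14*a*m^3 - 8*m^4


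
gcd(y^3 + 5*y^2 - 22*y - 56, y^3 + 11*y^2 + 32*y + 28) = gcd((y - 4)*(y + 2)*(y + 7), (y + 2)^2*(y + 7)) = y^2 + 9*y + 14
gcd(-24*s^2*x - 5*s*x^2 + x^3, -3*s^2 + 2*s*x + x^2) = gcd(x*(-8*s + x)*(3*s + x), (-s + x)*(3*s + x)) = 3*s + x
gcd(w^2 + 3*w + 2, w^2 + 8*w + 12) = w + 2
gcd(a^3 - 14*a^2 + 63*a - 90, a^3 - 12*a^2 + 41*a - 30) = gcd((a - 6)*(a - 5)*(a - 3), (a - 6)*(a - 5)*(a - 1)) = a^2 - 11*a + 30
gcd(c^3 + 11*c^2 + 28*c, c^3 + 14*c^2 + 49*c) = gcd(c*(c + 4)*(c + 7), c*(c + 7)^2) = c^2 + 7*c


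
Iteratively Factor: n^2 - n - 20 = (n - 5)*(n + 4)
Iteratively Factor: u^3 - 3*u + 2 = (u + 2)*(u^2 - 2*u + 1) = (u - 1)*(u + 2)*(u - 1)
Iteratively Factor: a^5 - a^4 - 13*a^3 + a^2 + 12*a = (a - 1)*(a^4 - 13*a^2 - 12*a) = (a - 4)*(a - 1)*(a^3 + 4*a^2 + 3*a) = (a - 4)*(a - 1)*(a + 3)*(a^2 + a) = a*(a - 4)*(a - 1)*(a + 3)*(a + 1)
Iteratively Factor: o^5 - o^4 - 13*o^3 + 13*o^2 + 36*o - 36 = (o - 2)*(o^4 + o^3 - 11*o^2 - 9*o + 18) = (o - 3)*(o - 2)*(o^3 + 4*o^2 + o - 6) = (o - 3)*(o - 2)*(o + 2)*(o^2 + 2*o - 3) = (o - 3)*(o - 2)*(o - 1)*(o + 2)*(o + 3)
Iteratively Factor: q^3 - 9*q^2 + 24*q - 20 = (q - 2)*(q^2 - 7*q + 10) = (q - 5)*(q - 2)*(q - 2)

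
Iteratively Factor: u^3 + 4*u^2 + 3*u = (u + 1)*(u^2 + 3*u) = (u + 1)*(u + 3)*(u)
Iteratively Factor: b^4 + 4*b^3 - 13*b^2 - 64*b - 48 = (b + 3)*(b^3 + b^2 - 16*b - 16) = (b + 1)*(b + 3)*(b^2 - 16) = (b - 4)*(b + 1)*(b + 3)*(b + 4)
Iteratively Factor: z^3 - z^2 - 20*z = (z)*(z^2 - z - 20) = z*(z - 5)*(z + 4)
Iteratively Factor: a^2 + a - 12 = (a - 3)*(a + 4)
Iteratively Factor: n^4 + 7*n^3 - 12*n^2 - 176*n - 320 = (n + 4)*(n^3 + 3*n^2 - 24*n - 80) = (n + 4)^2*(n^2 - n - 20) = (n + 4)^3*(n - 5)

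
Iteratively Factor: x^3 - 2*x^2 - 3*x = (x - 3)*(x^2 + x) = x*(x - 3)*(x + 1)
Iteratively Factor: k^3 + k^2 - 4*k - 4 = (k - 2)*(k^2 + 3*k + 2) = (k - 2)*(k + 2)*(k + 1)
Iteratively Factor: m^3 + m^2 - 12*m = (m - 3)*(m^2 + 4*m) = (m - 3)*(m + 4)*(m)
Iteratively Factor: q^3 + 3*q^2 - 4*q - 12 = (q - 2)*(q^2 + 5*q + 6) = (q - 2)*(q + 2)*(q + 3)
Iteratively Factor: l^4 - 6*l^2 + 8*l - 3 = (l - 1)*(l^3 + l^2 - 5*l + 3) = (l - 1)^2*(l^2 + 2*l - 3) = (l - 1)^3*(l + 3)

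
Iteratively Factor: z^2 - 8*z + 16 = (z - 4)*(z - 4)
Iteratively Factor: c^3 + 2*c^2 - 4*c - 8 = (c + 2)*(c^2 - 4) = (c + 2)^2*(c - 2)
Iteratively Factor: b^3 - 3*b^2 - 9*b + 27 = (b - 3)*(b^2 - 9) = (b - 3)^2*(b + 3)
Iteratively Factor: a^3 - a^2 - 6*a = (a)*(a^2 - a - 6) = a*(a - 3)*(a + 2)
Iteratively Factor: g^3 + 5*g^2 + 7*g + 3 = (g + 1)*(g^2 + 4*g + 3) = (g + 1)^2*(g + 3)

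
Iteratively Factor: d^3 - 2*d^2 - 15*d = (d)*(d^2 - 2*d - 15) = d*(d + 3)*(d - 5)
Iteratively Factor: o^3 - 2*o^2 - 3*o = (o)*(o^2 - 2*o - 3) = o*(o + 1)*(o - 3)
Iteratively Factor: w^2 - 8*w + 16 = (w - 4)*(w - 4)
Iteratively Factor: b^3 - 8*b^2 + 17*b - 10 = (b - 5)*(b^2 - 3*b + 2) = (b - 5)*(b - 1)*(b - 2)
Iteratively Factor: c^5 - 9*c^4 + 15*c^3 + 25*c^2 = (c - 5)*(c^4 - 4*c^3 - 5*c^2) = c*(c - 5)*(c^3 - 4*c^2 - 5*c) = c*(c - 5)*(c + 1)*(c^2 - 5*c) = c^2*(c - 5)*(c + 1)*(c - 5)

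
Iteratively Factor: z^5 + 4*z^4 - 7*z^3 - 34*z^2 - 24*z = (z + 2)*(z^4 + 2*z^3 - 11*z^2 - 12*z) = (z - 3)*(z + 2)*(z^3 + 5*z^2 + 4*z) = (z - 3)*(z + 1)*(z + 2)*(z^2 + 4*z) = z*(z - 3)*(z + 1)*(z + 2)*(z + 4)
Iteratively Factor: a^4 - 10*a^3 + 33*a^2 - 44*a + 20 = (a - 2)*(a^3 - 8*a^2 + 17*a - 10) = (a - 2)^2*(a^2 - 6*a + 5) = (a - 2)^2*(a - 1)*(a - 5)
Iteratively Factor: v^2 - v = (v)*(v - 1)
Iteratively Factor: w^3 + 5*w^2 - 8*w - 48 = (w + 4)*(w^2 + w - 12) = (w - 3)*(w + 4)*(w + 4)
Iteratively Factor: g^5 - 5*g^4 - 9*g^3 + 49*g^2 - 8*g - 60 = (g - 5)*(g^4 - 9*g^2 + 4*g + 12) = (g - 5)*(g - 2)*(g^3 + 2*g^2 - 5*g - 6) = (g - 5)*(g - 2)*(g + 1)*(g^2 + g - 6) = (g - 5)*(g - 2)*(g + 1)*(g + 3)*(g - 2)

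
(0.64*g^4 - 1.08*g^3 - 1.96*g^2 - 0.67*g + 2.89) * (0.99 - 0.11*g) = -0.0704*g^5 + 0.7524*g^4 - 0.8536*g^3 - 1.8667*g^2 - 0.9812*g + 2.8611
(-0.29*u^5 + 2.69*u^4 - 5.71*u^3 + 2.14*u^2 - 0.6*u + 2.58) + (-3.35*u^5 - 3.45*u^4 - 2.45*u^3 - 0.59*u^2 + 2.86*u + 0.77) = -3.64*u^5 - 0.76*u^4 - 8.16*u^3 + 1.55*u^2 + 2.26*u + 3.35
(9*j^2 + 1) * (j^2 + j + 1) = 9*j^4 + 9*j^3 + 10*j^2 + j + 1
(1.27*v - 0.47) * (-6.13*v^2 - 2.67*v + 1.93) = -7.7851*v^3 - 0.5098*v^2 + 3.706*v - 0.9071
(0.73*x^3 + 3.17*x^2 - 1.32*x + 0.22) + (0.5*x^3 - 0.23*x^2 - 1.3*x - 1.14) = 1.23*x^3 + 2.94*x^2 - 2.62*x - 0.92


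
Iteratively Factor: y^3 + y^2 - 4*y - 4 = (y - 2)*(y^2 + 3*y + 2) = (y - 2)*(y + 2)*(y + 1)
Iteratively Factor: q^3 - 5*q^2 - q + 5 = (q - 5)*(q^2 - 1) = (q - 5)*(q + 1)*(q - 1)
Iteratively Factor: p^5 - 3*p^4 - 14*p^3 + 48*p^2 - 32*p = (p - 4)*(p^4 + p^3 - 10*p^2 + 8*p) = (p - 4)*(p - 2)*(p^3 + 3*p^2 - 4*p) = (p - 4)*(p - 2)*(p + 4)*(p^2 - p) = p*(p - 4)*(p - 2)*(p + 4)*(p - 1)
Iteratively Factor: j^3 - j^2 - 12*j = (j + 3)*(j^2 - 4*j) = (j - 4)*(j + 3)*(j)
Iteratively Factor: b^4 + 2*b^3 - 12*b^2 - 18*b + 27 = (b - 3)*(b^3 + 5*b^2 + 3*b - 9) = (b - 3)*(b + 3)*(b^2 + 2*b - 3) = (b - 3)*(b + 3)^2*(b - 1)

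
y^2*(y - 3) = y^3 - 3*y^2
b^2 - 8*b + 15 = (b - 5)*(b - 3)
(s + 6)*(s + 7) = s^2 + 13*s + 42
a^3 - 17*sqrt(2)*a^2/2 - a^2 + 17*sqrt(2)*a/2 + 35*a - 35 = (a - 1)*(a - 5*sqrt(2))*(a - 7*sqrt(2)/2)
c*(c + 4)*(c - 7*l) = c^3 - 7*c^2*l + 4*c^2 - 28*c*l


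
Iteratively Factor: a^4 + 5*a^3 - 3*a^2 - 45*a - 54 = (a + 2)*(a^3 + 3*a^2 - 9*a - 27) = (a + 2)*(a + 3)*(a^2 - 9) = (a - 3)*(a + 2)*(a + 3)*(a + 3)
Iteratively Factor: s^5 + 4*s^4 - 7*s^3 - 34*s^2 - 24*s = (s - 3)*(s^4 + 7*s^3 + 14*s^2 + 8*s) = s*(s - 3)*(s^3 + 7*s^2 + 14*s + 8) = s*(s - 3)*(s + 1)*(s^2 + 6*s + 8) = s*(s - 3)*(s + 1)*(s + 2)*(s + 4)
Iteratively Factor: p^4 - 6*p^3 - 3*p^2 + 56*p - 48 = (p - 4)*(p^3 - 2*p^2 - 11*p + 12) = (p - 4)*(p + 3)*(p^2 - 5*p + 4) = (p - 4)*(p - 1)*(p + 3)*(p - 4)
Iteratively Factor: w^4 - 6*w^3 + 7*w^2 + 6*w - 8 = (w - 1)*(w^3 - 5*w^2 + 2*w + 8) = (w - 4)*(w - 1)*(w^2 - w - 2) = (w - 4)*(w - 1)*(w + 1)*(w - 2)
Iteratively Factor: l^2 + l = (l + 1)*(l)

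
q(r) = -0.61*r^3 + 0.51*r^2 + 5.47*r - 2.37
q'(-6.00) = -66.53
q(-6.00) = 114.93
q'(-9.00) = -151.94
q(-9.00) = 434.40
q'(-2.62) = -9.76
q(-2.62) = -2.23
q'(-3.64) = -22.49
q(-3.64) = 13.90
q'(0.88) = 4.95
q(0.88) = 2.42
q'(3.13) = -9.27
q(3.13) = 1.04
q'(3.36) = -11.76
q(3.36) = -1.37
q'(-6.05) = -67.68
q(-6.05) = 118.29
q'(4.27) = -23.54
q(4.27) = -17.21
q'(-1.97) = -3.64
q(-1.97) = -6.50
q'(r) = -1.83*r^2 + 1.02*r + 5.47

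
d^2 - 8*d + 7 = (d - 7)*(d - 1)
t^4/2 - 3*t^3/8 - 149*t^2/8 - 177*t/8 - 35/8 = (t/2 + 1/2)*(t - 7)*(t + 1/4)*(t + 5)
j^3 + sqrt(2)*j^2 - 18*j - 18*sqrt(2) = (j - 3*sqrt(2))*(j + sqrt(2))*(j + 3*sqrt(2))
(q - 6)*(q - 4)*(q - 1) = q^3 - 11*q^2 + 34*q - 24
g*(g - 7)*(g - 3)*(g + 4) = g^4 - 6*g^3 - 19*g^2 + 84*g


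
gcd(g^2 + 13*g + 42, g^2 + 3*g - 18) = g + 6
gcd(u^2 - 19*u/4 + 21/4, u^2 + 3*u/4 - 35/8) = u - 7/4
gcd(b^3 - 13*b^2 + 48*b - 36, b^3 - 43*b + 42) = b^2 - 7*b + 6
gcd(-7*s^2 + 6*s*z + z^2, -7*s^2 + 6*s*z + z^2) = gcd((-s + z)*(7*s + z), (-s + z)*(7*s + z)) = -7*s^2 + 6*s*z + z^2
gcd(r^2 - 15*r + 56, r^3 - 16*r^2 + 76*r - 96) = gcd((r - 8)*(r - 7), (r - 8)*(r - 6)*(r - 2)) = r - 8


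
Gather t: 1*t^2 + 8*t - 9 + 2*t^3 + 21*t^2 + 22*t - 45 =2*t^3 + 22*t^2 + 30*t - 54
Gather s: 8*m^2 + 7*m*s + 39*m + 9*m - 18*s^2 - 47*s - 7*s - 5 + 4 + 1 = 8*m^2 + 48*m - 18*s^2 + s*(7*m - 54)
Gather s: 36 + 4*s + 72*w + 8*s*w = s*(8*w + 4) + 72*w + 36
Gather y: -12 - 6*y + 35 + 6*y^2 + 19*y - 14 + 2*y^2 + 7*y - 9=8*y^2 + 20*y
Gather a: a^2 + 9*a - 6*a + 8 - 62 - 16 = a^2 + 3*a - 70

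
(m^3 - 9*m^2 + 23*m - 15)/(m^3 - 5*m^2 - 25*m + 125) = (m^2 - 4*m + 3)/(m^2 - 25)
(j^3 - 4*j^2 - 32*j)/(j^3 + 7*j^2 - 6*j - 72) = j*(j - 8)/(j^2 + 3*j - 18)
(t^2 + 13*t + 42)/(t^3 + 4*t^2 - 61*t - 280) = (t + 6)/(t^2 - 3*t - 40)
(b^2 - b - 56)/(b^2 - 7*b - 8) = (b + 7)/(b + 1)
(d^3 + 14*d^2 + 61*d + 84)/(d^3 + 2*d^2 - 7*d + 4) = (d^2 + 10*d + 21)/(d^2 - 2*d + 1)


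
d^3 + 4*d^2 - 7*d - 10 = (d - 2)*(d + 1)*(d + 5)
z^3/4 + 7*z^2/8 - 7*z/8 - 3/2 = (z/4 + 1/4)*(z - 3/2)*(z + 4)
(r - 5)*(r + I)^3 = r^4 - 5*r^3 + 3*I*r^3 - 3*r^2 - 15*I*r^2 + 15*r - I*r + 5*I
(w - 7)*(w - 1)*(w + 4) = w^3 - 4*w^2 - 25*w + 28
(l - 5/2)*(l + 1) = l^2 - 3*l/2 - 5/2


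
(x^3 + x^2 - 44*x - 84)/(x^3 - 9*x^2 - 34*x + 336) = (x + 2)/(x - 8)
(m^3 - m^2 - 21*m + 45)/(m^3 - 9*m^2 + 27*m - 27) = (m + 5)/(m - 3)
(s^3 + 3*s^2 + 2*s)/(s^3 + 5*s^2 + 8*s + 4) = s/(s + 2)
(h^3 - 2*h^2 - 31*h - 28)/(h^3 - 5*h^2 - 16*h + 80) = (h^2 - 6*h - 7)/(h^2 - 9*h + 20)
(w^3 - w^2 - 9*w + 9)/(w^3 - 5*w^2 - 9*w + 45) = (w - 1)/(w - 5)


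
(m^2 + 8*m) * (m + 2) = m^3 + 10*m^2 + 16*m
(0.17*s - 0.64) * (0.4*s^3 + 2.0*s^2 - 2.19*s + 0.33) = 0.068*s^4 + 0.084*s^3 - 1.6523*s^2 + 1.4577*s - 0.2112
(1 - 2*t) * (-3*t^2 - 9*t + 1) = 6*t^3 + 15*t^2 - 11*t + 1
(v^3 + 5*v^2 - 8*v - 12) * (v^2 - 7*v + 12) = v^5 - 2*v^4 - 31*v^3 + 104*v^2 - 12*v - 144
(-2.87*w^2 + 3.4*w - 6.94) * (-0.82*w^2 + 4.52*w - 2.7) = 2.3534*w^4 - 15.7604*w^3 + 28.8078*w^2 - 40.5488*w + 18.738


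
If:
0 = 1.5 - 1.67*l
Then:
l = 0.90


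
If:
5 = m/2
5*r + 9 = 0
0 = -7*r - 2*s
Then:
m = 10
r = -9/5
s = 63/10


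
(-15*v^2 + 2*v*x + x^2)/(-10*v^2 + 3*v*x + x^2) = (-3*v + x)/(-2*v + x)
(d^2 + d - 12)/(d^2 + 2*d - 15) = (d + 4)/(d + 5)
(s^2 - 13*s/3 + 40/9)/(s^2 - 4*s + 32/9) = (3*s - 5)/(3*s - 4)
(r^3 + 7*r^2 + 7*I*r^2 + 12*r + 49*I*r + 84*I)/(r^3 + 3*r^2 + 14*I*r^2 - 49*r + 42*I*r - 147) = (r + 4)/(r + 7*I)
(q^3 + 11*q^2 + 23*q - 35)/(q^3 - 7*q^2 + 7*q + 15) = (q^3 + 11*q^2 + 23*q - 35)/(q^3 - 7*q^2 + 7*q + 15)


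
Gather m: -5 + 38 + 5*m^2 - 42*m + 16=5*m^2 - 42*m + 49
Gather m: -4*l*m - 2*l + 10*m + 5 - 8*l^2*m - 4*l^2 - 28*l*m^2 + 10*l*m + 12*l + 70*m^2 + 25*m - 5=-4*l^2 + 10*l + m^2*(70 - 28*l) + m*(-8*l^2 + 6*l + 35)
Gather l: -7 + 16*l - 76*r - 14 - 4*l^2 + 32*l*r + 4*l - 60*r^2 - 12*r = -4*l^2 + l*(32*r + 20) - 60*r^2 - 88*r - 21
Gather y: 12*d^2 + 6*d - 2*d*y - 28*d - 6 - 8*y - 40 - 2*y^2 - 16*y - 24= 12*d^2 - 22*d - 2*y^2 + y*(-2*d - 24) - 70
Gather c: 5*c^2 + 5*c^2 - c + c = 10*c^2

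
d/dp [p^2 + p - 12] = 2*p + 1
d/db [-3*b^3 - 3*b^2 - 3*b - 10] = -9*b^2 - 6*b - 3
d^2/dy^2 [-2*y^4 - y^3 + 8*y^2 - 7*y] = -24*y^2 - 6*y + 16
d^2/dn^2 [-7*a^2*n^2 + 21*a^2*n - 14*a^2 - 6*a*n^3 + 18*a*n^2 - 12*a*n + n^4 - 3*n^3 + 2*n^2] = -14*a^2 - 36*a*n + 36*a + 12*n^2 - 18*n + 4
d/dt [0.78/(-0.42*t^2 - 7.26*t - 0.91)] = (0.6552*t + 5.6628)/(0.42*t^2 + 7.26*t + 0.91)^2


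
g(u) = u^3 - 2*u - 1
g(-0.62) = 0.00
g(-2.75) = -16.30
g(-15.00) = -3346.00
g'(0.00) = -2.00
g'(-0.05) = -1.99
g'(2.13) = 11.61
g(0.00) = -1.00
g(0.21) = -1.41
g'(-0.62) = -0.85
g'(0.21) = -1.87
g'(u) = 3*u^2 - 2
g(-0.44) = -0.21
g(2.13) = 4.40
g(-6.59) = -274.01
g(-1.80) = -3.23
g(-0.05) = -0.90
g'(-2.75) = 20.69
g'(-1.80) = 7.72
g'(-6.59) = 128.28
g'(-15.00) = 673.00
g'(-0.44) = -1.42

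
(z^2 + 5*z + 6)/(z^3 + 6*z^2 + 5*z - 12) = (z + 2)/(z^2 + 3*z - 4)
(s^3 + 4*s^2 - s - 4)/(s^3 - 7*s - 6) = (s^2 + 3*s - 4)/(s^2 - s - 6)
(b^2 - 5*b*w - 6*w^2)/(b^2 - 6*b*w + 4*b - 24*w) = (b + w)/(b + 4)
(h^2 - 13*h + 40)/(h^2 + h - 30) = (h - 8)/(h + 6)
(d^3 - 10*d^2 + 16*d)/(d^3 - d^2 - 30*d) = (-d^2 + 10*d - 16)/(-d^2 + d + 30)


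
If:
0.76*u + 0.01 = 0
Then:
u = -0.01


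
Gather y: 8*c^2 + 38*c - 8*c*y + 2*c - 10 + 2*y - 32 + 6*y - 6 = 8*c^2 + 40*c + y*(8 - 8*c) - 48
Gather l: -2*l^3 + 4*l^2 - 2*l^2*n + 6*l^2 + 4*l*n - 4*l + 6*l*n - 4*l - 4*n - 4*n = -2*l^3 + l^2*(10 - 2*n) + l*(10*n - 8) - 8*n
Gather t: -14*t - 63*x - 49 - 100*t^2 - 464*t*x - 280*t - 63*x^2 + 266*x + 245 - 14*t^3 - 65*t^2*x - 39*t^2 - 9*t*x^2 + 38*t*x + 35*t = -14*t^3 + t^2*(-65*x - 139) + t*(-9*x^2 - 426*x - 259) - 63*x^2 + 203*x + 196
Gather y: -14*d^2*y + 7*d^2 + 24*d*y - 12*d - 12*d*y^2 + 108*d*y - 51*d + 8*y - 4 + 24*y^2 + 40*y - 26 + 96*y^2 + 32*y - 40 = 7*d^2 - 63*d + y^2*(120 - 12*d) + y*(-14*d^2 + 132*d + 80) - 70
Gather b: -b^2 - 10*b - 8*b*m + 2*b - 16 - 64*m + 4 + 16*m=-b^2 + b*(-8*m - 8) - 48*m - 12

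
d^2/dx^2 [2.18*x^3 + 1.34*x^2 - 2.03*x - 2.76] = 13.08*x + 2.68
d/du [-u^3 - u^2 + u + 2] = -3*u^2 - 2*u + 1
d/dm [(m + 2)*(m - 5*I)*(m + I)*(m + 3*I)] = 4*m^3 + m^2*(6 - 3*I) + m*(34 - 4*I) + 34 + 15*I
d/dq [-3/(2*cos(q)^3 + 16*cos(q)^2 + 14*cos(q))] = 3*(3*sin(q)^2 - 16*cos(q) - 10)*sin(q)/(2*(cos(q)^2 + 8*cos(q) + 7)^2*cos(q)^2)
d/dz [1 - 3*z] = -3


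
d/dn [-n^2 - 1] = -2*n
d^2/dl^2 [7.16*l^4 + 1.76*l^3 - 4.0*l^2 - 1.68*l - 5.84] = 85.92*l^2 + 10.56*l - 8.0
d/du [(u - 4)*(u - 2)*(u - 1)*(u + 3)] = 4*u^3 - 12*u^2 - 14*u + 34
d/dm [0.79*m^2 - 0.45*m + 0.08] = 1.58*m - 0.45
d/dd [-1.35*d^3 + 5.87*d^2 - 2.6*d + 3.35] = -4.05*d^2 + 11.74*d - 2.6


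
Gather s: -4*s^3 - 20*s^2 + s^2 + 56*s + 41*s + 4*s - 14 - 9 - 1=-4*s^3 - 19*s^2 + 101*s - 24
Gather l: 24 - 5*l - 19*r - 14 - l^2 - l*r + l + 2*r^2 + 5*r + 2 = -l^2 + l*(-r - 4) + 2*r^2 - 14*r + 12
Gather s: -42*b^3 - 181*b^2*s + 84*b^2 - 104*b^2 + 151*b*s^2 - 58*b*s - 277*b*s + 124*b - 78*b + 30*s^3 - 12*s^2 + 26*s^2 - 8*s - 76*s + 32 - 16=-42*b^3 - 20*b^2 + 46*b + 30*s^3 + s^2*(151*b + 14) + s*(-181*b^2 - 335*b - 84) + 16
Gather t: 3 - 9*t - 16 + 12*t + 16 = 3*t + 3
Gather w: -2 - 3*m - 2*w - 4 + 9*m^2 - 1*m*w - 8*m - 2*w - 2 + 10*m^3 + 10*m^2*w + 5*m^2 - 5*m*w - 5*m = 10*m^3 + 14*m^2 - 16*m + w*(10*m^2 - 6*m - 4) - 8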